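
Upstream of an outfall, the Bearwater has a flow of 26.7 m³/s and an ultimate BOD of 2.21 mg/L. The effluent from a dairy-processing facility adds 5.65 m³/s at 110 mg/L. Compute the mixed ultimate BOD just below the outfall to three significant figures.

Flow-weighted mixing: C = (Q_r C_r + Q_w C_w)/(Q_r + Q_w)
= (26.7×2.21 + 5.65×110)/(26.7 + 5.65) = 680.5/32.35 = 21.04 mg/L.

21.0 mg/L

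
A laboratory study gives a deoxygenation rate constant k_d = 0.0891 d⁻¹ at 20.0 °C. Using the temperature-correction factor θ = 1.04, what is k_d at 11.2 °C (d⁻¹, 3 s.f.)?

k_d(T₂) = k_d(T₁) · θ^(T₂−T₁) = 0.0891 × 1.04^(11.2−20.0)
= 0.0891 × 1.04^-8.80 = 0.0891 × 0.7081 = 0.06309 d⁻¹.

k_d ≈ 0.0631 d⁻¹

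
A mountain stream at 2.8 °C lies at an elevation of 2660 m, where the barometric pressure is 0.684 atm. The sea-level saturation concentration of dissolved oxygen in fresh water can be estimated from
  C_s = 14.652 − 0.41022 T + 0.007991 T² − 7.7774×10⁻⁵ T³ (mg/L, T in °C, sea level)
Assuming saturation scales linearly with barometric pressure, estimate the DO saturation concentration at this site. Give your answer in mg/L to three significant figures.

C_s ≈ 9.28 mg/L

At sea level: C_s = 14.652 − 0.41022×2.8 + 0.007991×2.8² − 7.7774×10⁻⁵×2.8³ = 13.56 mg/L.
Pressure correction: C_s' = 13.56 × 0.684 = 9.278 mg/L.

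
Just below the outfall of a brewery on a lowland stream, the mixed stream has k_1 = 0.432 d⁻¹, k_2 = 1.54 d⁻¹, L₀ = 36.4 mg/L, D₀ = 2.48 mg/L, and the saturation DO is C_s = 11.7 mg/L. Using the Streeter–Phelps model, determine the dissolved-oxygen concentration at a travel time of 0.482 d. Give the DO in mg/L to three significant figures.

DO ≈ 5.75 mg/L

k_1 L₀/(k_2−k_1) = 0.432×36.4/(1.54−0.432) = 15.72/1.108 = 14.19 mg/L.
e^(−k_1 t) = e^(−0.432×0.4820) = 0.8120; e^(−k_2 t) = e^(−1.54×0.4820) = 0.4760.
D = 14.19 × (0.8120 − 0.4760) + 2.48 × 0.4760 = 4.769 + 1.181 = 5.949 mg/L.
DO = C_s − D = 11.7 − 5.949 = 5.751 mg/L.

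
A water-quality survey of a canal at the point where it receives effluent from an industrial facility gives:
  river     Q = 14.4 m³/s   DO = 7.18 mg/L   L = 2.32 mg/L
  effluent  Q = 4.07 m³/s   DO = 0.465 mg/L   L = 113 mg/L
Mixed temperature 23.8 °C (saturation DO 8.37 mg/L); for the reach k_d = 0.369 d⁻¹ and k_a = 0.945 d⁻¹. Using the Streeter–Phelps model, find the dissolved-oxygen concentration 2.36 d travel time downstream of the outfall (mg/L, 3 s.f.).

Mixed DO = (14.4×7.18 + 4.07×0.465)/(14.4+4.07) = 105.3/18.47 = 5.700 mg/L.
Mixed L₀ = (14.4×2.32 + 4.07×113)/(18.47) = 493.3/18.47 = 26.71 mg/L.
Initial deficit D₀ = C_s − DO₀ = 8.37 − 5.700 = 2.670 mg/L.
D(2.36) = [0.369×26.71/(0.945−0.369)](e^(−0.369×2.36) − e^(−0.945×2.36)) + 2.670 e^(−0.945×2.36)
= 17.11 × (0.4186 − 0.1075) + 2.670 × 0.1075 = 5.610 mg/L.
DO = 8.37 − 5.610 = 2.760 mg/L.

DO ≈ 2.76 mg/L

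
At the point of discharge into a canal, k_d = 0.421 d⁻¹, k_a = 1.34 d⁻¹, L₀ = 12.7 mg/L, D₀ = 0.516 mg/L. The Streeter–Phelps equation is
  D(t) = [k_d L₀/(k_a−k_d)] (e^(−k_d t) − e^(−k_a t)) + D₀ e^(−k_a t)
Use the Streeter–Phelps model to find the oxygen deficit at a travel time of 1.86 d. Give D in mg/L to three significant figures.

k_d L₀/(k_a−k_d) = 0.421×12.7/(1.34−0.421) = 5.347/0.9190 = 5.818 mg/L.
e^(−k_d t) = e^(−0.421×1.860) = 0.4570; e^(−k_a t) = e^(−1.34×1.860) = 0.08271.
D = 5.818 × (0.4570 − 0.08271) + 0.516 × 0.08271 = 2.178 + 0.04268 = 2.220 mg/L.

D ≈ 2.22 mg/L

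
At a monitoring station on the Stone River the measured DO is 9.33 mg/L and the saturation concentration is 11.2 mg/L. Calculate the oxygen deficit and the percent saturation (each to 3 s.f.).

D = C_s − C = 11.2 − 9.33 = 1.87 mg/L.
% saturation = 9.33/11.2 × 100 = 83.3 %.

D ≈ 1.87 mg/L; 83.3 % saturation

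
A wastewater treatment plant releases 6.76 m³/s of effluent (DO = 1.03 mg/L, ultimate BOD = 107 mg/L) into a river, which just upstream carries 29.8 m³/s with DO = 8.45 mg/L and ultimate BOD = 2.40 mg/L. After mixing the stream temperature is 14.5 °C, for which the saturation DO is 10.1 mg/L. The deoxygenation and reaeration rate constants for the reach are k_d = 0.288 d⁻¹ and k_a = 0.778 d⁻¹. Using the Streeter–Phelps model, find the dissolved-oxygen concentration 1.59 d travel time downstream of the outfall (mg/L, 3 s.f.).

Mixed DO = (29.8×8.45 + 6.76×1.03)/(29.8+6.76) = 258.8/36.56 = 7.078 mg/L.
Mixed L₀ = (29.8×2.40 + 6.76×107)/(36.56) = 794.8/36.56 = 21.74 mg/L.
Initial deficit D₀ = C_s − DO₀ = 10.1 − 7.078 = 3.022 mg/L.
D(1.59) = [0.288×21.74/(0.778−0.288)](e^(−0.288×1.59) − e^(−0.778×1.59)) + 3.022 e^(−0.778×1.59)
= 12.78 × (0.6326 − 0.2902) + 3.022 × 0.2902 = 5.252 mg/L.
DO = 10.1 − 5.252 = 4.848 mg/L.

DO ≈ 4.85 mg/L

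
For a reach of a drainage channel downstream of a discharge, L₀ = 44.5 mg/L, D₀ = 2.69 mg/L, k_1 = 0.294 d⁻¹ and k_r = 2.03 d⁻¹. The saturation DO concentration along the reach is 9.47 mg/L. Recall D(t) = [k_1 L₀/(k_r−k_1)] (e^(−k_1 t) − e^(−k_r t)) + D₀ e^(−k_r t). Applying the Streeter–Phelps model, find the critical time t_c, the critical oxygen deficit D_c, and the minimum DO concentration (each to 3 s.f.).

t_c ≈ 0.859 d; D_c ≈ 5.01 mg/L; min DO ≈ 4.46 mg/L

At the critical point dD/dt = 0, so k_1 L₀ e^(−k_1 t) = k_r D. Substituting D(t) from the Streeter–Phelps equation and solving for t gives
t_c = ln[(k_r/k_1)(1 − D₀(k_r−k_1)/(k_1 L₀))] / (k_r−k_1).
Here k_r−k_1 = 1.736 d⁻¹ and 1 − D₀(k_r−k_1)/(k_1 L₀) = 1 − 2.69×1.736/(0.294×44.5) = 0.6431, so
t_c = ln(6.905 × 0.6431) / 1.736 = 1.491 / 1.736 = 0.8587 d.
D_c = (k_1/k_r) L₀ e^(−k_1 t_c) = (0.294/2.03) × 44.5 × e^(−0.294×0.8587) = 0.1448 × 44.5 × 0.7769 = 5.007 mg/L.
Minimum DO = C_s − D_c = 9.47 − 5.007 = 4.463 mg/L.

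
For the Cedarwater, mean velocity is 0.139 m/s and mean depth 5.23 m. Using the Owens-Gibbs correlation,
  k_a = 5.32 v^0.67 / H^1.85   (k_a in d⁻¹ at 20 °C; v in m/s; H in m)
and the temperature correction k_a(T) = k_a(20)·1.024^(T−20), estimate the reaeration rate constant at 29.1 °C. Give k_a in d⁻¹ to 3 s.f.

k_a(20) = 5.32 × 0.139^0.67 / 5.23^1.85 = 5.32 × 0.2666 / 21.34 = 0.06645 d⁻¹.
k_a(29.1) = 0.06645 × 1.024^(29.1−20) = 0.06645 × 1.241 = 0.08246 d⁻¹.

k_a ≈ 0.0825 d⁻¹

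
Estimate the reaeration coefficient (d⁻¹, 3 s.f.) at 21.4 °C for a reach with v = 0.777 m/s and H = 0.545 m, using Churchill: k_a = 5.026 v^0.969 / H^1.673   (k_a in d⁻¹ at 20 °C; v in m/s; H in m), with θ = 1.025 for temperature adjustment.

k_a ≈ 11.2 d⁻¹

k_a(20) = 5.026 × 0.777^0.969 / 0.545^1.673 = 5.026 × 0.7831 / 0.3622 = 10.87 d⁻¹.
k_a(21.4) = 10.87 × 1.025^(21.4−20) = 10.87 × 1.035 = 11.25 d⁻¹.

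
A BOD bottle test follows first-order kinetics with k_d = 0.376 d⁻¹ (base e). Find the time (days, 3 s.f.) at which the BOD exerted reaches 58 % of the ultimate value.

y/L₀ = 1 − e^(−k_d t) = 0.58 ⇒ e^(−k_d t) = 0.420
t = −ln(0.420) / 0.376 = 0.8675 / 0.376 = 2.307 d.

t ≈ 2.31 d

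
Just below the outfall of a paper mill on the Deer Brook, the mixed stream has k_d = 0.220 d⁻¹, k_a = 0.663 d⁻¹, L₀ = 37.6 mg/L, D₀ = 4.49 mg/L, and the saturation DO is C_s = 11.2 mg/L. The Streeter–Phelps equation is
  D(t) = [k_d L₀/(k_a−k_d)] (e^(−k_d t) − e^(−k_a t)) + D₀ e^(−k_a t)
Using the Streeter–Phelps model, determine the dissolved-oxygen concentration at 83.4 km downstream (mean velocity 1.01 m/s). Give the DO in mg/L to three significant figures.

DO ≈ 3.59 mg/L

Travel time t = x/v = 83.4 km / (1.01 m/s) = 83400 m / 1.01 m/s = 82570 s = 0.9557 d.
k_d L₀/(k_a−k_d) = 0.220×37.6/(0.663−0.220) = 8.272/0.4430 = 18.67 mg/L.
e^(−k_d t) = e^(−0.220×0.9557) = 0.8104; e^(−k_a t) = e^(−0.663×0.9557) = 0.5307.
D = 18.67 × (0.8104 − 0.5307) + 4.49 × 0.5307 = 5.223 + 2.383 = 7.606 mg/L.
DO = C_s − D = 11.2 − 7.606 = 3.594 mg/L.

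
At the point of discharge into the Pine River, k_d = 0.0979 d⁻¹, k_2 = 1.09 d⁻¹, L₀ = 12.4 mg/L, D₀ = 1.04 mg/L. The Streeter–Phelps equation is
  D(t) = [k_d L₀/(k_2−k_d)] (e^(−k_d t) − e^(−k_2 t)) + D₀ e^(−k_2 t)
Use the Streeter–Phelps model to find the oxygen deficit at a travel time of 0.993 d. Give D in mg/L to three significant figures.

D ≈ 1.05 mg/L

k_d L₀/(k_2−k_d) = 0.0979×12.4/(1.09−0.0979) = 1.214/0.9921 = 1.224 mg/L.
e^(−k_d t) = e^(−0.0979×0.9930) = 0.9074; e^(−k_2 t) = e^(−1.09×0.9930) = 0.3388.
D = 1.224 × (0.9074 − 0.3388) + 1.04 × 0.3388 = 0.6957 + 0.3523 = 1.048 mg/L.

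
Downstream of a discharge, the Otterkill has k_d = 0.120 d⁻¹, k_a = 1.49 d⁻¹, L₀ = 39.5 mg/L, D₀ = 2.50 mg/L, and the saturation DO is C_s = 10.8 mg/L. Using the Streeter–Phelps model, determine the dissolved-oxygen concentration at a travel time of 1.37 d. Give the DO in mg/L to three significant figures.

k_d L₀/(k_a−k_d) = 0.120×39.5/(1.49−0.120) = 4.740/1.370 = 3.460 mg/L.
e^(−k_d t) = e^(−0.120×1.370) = 0.8484; e^(−k_a t) = e^(−1.49×1.370) = 0.1299.
D = 3.460 × (0.8484 − 0.1299) + 2.50 × 0.1299 = 2.486 + 0.3246 = 2.811 mg/L.
DO = C_s − D = 10.8 − 2.811 = 7.989 mg/L.

DO ≈ 7.99 mg/L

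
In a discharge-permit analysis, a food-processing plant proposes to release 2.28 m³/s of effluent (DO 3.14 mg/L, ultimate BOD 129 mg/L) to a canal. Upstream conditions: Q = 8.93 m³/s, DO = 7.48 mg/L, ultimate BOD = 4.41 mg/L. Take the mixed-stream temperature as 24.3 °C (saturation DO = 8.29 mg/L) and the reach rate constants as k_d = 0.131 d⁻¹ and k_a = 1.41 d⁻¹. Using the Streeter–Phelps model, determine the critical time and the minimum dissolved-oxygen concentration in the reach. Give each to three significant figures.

Mixed DO = (8.93×7.48 + 2.28×3.14)/(8.93+2.28) = 73.96/11.21 = 6.597 mg/L.
Mixed L₀ = (8.93×4.41 + 2.28×129)/(11.21) = 333.5/11.21 = 29.75 mg/L.
Initial deficit D₀ = C_s − DO₀ = 8.29 − 6.597 = 1.693 mg/L.
t_c = (1/1.279) ln[(1.41/0.131)(1 − 1.693×1.279/(0.131×29.75))] = 0.7819 × ln(4.784) = 1.224 d.
D_c = (0.131/1.41) × 29.75 × e^(−0.131×1.224) = 0.09291 × 29.75 × 0.8519 = 2.355 mg/L.
Minimum DO = 8.29 − 2.355 = 5.935 mg/L.

t_c ≈ 1.22 d; minimum DO ≈ 5.94 mg/L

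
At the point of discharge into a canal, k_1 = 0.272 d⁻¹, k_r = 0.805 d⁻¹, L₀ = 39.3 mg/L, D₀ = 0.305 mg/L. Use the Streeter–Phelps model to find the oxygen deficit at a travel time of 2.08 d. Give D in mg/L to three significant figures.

D ≈ 7.69 mg/L

k_1 L₀/(k_r−k_1) = 0.272×39.3/(0.805−0.272) = 10.69/0.5330 = 20.06 mg/L.
e^(−k_1 t) = e^(−0.272×2.080) = 0.5679; e^(−k_r t) = e^(−0.805×2.080) = 0.1874.
D = 20.06 × (0.5679 − 0.1874) + 0.305 × 0.1874 = 7.631 + 0.05716 = 7.688 mg/L.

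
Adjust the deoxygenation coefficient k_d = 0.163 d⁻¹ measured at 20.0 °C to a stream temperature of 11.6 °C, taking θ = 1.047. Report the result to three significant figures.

k_d(T₂) = k_d(T₁) · θ^(T₂−T₁) = 0.163 × 1.047^(11.6−20.0)
= 0.163 × 1.047^-8.40 = 0.163 × 0.6799 = 0.1108 d⁻¹.

k_d ≈ 0.111 d⁻¹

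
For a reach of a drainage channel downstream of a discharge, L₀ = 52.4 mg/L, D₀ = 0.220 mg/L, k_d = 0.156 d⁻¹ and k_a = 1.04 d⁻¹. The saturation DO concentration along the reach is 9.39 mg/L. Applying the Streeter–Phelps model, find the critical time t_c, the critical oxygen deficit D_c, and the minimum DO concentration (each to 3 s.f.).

t_c ≈ 2.12 d; D_c ≈ 5.65 mg/L; min DO ≈ 3.74 mg/L

At the critical point dD/dt = 0, so k_d L₀ e^(−k_d t) = k_a D. Substituting D(t) from the Streeter–Phelps equation and solving for t gives
t_c = ln[(k_a/k_d)(1 − D₀(k_a−k_d)/(k_d L₀))] / (k_a−k_d).
Here k_a−k_d = 0.8840 d⁻¹ and 1 − D₀(k_a−k_d)/(k_d L₀) = 1 − 0.220×0.8840/(0.156×52.4) = 0.9762, so
t_c = ln(6.667 × 0.9762) / 0.8840 = 1.873 / 0.8840 = 2.119 d.
L(t_c) = L₀ e^(−k_d t_c) = 52.4 × 0.7185 = 37.65 mg/L, and at the critical point k_a D_c = k_d L, so D_c = (0.156/1.04) × 37.65 = 5.648 mg/L.
Minimum DO = C_s − D_c = 9.39 − 5.648 = 3.742 mg/L.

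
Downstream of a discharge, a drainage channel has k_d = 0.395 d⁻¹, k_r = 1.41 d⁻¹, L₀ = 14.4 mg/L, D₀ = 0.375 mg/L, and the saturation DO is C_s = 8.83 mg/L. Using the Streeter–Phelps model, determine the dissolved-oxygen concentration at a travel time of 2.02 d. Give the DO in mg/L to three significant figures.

DO ≈ 6.61 mg/L

k_d L₀/(k_r−k_d) = 0.395×14.4/(1.41−0.395) = 5.688/1.015 = 5.604 mg/L.
e^(−k_d t) = e^(−0.395×2.020) = 0.4503; e^(−k_r t) = e^(−1.41×2.020) = 0.05795.
D = 5.604 × (0.4503 − 0.05795) + 0.375 × 0.05795 = 2.199 + 0.02173 = 2.220 mg/L.
DO = C_s − D = 8.83 − 2.220 = 6.610 mg/L.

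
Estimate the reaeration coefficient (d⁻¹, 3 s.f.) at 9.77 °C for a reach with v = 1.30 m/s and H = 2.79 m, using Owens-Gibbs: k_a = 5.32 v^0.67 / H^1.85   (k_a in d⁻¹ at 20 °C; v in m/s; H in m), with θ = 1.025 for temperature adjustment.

k_a(20) = 5.32 × 1.30^0.67 / 2.79^1.85 = 5.32 × 1.192 / 6.674 = 0.9504 d⁻¹.
k_a(9.77) = 0.9504 × 1.025^(9.77−20) = 0.9504 × 0.7768 = 0.7382 d⁻¹.

k_a ≈ 0.738 d⁻¹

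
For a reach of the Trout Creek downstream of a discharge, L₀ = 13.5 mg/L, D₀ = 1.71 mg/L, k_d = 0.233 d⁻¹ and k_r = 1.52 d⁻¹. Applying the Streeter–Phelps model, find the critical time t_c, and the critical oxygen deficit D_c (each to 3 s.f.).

t_c ≈ 0.523 d; D_c ≈ 1.83 mg/L

At the critical point dD/dt = 0, so k_d L₀ e^(−k_d t) = k_r D. Substituting D(t) from the Streeter–Phelps equation and solving for t gives
t_c = ln[(k_r/k_d)(1 − D₀(k_r−k_d)/(k_d L₀))] / (k_r−k_d).
Here k_r−k_d = 1.287 d⁻¹ and 1 − D₀(k_r−k_d)/(k_d L₀) = 1 − 1.71×1.287/(0.233×13.5) = 0.3003, so
t_c = ln(6.524 × 0.3003) / 1.287 = 0.6726 / 1.287 = 0.5226 d.
L(t_c) = L₀ e^(−k_d t_c) = 13.5 × 0.8854 = 11.95 mg/L, and at the critical point k_r D_c = k_d L, so D_c = (0.233/1.52) × 11.95 = 1.832 mg/L.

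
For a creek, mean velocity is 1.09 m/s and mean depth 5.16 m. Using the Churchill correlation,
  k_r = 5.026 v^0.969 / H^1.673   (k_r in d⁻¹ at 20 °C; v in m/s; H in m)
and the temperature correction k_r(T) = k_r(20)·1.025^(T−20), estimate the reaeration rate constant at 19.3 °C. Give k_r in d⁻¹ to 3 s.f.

k_r(20) = 5.026 × 1.09^0.969 / 5.16^1.673 = 5.026 × 1.087 / 15.57 = 0.3509 d⁻¹.
k_r(19.3) = 0.3509 × 1.025^(19.3−20) = 0.3509 × 0.9829 = 0.3449 d⁻¹.

k_r ≈ 0.345 d⁻¹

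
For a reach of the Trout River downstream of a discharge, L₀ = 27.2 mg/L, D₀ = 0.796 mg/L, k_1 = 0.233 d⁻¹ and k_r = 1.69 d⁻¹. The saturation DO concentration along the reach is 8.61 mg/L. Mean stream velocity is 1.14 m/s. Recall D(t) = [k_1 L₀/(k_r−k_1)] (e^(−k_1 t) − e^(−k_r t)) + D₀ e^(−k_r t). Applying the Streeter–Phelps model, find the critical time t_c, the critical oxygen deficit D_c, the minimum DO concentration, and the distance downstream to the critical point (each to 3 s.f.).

At the critical point dD/dt = 0, so k_1 L₀ e^(−k_1 t) = k_r D. Substituting D(t) from the Streeter–Phelps equation and solving for t gives
t_c = ln[(k_r/k_1)(1 − D₀(k_r−k_1)/(k_1 L₀))] / (k_r−k_1).
Here k_r−k_1 = 1.457 d⁻¹ and 1 − D₀(k_r−k_1)/(k_1 L₀) = 1 − 0.796×1.457/(0.233×27.2) = 0.8170, so
t_c = ln(7.253 × 0.8170) / 1.457 = 1.779 / 1.457 = 1.221 d.
D_c = (k_1/k_r) L₀ e^(−k_1 t_c) = (0.233/1.69) × 27.2 × e^(−0.233×1.221) = 0.1379 × 27.2 × 0.7524 = 2.821 mg/L.
Minimum DO = C_s − D_c = 8.61 − 2.821 = 5.789 mg/L.
x_c = v t_c = 1.14 m/s × 1.221 d × 86400 s/d = 120300 m ≈ 120 km.

t_c ≈ 1.22 d; D_c ≈ 2.82 mg/L; min DO ≈ 5.79 mg/L; x_c ≈ 120 km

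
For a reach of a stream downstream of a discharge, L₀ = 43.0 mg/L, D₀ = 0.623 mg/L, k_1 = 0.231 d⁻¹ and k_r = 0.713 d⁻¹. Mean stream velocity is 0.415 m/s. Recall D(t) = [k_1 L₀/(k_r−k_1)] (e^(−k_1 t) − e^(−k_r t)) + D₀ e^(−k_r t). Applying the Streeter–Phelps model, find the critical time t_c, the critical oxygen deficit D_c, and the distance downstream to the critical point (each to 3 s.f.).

t_c ≈ 2.27 d; D_c ≈ 8.24 mg/L; x_c ≈ 81.6 km

With k_r/k_1 = 3.087 and 1 − D₀(k_r−k_1)/(k_1 L₀) = 0.9698,
t_c = ln(3.087 × 0.9698) / (0.713 − 0.231) = ln(2.993) / 0.4820 = 1.096/0.4820 = 2.275 d.
D_c = (k_1/k_r) L₀ e^(−k_1 t_c) = (0.231/0.713) × 43.0 × e^(−0.231×2.275) = 0.3240 × 43.0 × 0.5913 = 8.238 mg/L.
x_c = v t_c = 0.415 m/s × 2.275 d × 86400 s/d = 81560 m ≈ 81.6 km.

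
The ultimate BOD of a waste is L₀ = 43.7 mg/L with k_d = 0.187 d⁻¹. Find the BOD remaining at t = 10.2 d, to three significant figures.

L ≈ 6.49 mg/L

L_t = L₀ e^(−k_d t) = 43.7 × e^(−0.187×10.2) = 43.7 × 0.1485 = 6.488 mg/L.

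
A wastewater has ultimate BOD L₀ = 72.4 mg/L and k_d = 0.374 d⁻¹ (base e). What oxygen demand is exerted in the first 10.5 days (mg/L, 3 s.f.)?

y ≈ 71.0 mg/L

y_t = L₀(1 − e^(−k_d t)) = 72.4 × (1 − e^(−0.374×10.5))
= 72.4 × (1 − 0.01970) = 72.4 × 0.9803 = 70.97 mg/L.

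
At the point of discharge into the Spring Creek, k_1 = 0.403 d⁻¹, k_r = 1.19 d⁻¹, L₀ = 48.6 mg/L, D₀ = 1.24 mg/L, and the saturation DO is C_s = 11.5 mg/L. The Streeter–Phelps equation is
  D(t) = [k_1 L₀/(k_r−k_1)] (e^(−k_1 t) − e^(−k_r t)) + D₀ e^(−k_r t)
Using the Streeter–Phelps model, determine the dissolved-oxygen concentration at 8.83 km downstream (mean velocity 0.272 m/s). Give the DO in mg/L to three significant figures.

DO ≈ 5.23 mg/L

Travel time t = x/v = 8.83 km / (0.272 m/s) = 8830 m / 0.272 m/s = 32460 s = 0.3757 d.
k_1 L₀/(k_r−k_1) = 0.403×48.6/(1.19−0.403) = 19.59/0.7870 = 24.89 mg/L.
e^(−k_1 t) = e^(−0.403×0.3757) = 0.8595; e^(−k_r t) = e^(−1.19×0.3757) = 0.6395.
D = 24.89 × (0.8595 − 0.6395) + 1.24 × 0.6395 = 5.476 + 0.7929 = 6.269 mg/L.
DO = C_s − D = 11.5 − 6.269 = 5.231 mg/L.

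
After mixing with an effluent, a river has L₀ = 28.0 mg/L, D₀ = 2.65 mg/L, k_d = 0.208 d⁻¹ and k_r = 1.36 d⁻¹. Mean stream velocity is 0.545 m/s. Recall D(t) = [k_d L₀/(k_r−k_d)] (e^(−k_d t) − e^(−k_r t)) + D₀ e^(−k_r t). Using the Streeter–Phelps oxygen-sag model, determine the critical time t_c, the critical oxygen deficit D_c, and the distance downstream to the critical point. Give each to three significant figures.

At the critical point dD/dt = 0, so k_d L₀ e^(−k_d t) = k_r D. Substituting D(t) from the Streeter–Phelps equation and solving for t gives
t_c = ln[(k_r/k_d)(1 − D₀(k_r−k_d)/(k_d L₀))] / (k_r−k_d).
Here k_r−k_d = 1.152 d⁻¹ and 1 − D₀(k_r−k_d)/(k_d L₀) = 1 − 2.65×1.152/(0.208×28.0) = 0.4758, so
t_c = ln(6.538 × 0.4758) / 1.152 = 1.135 / 1.152 = 0.9852 d.
L(t_c) = L₀ e^(−k_d t_c) = 28.0 × 0.8147 = 22.81 mg/L, and at the critical point k_r D_c = k_d L, so D_c = (0.208/1.36) × 22.81 = 3.489 mg/L.
x_c = v t_c = 0.545 m/s × 0.9852 d × 86400 s/d = 46390 m ≈ 46.4 km.

t_c ≈ 0.985 d; D_c ≈ 3.49 mg/L; x_c ≈ 46.4 km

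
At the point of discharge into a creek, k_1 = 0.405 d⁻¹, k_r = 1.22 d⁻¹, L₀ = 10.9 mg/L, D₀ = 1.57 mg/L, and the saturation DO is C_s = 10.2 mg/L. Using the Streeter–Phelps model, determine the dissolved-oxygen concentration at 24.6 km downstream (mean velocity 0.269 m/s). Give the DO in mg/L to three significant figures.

Travel time t = x/v = 24.6 km / (0.269 m/s) = 24600 m / 0.269 m/s = 91450 s = 1.058 d.
k_1 L₀/(k_r−k_1) = 0.405×10.9/(1.22−0.405) = 4.415/0.8150 = 5.417 mg/L.
e^(−k_1 t) = e^(−0.405×1.058) = 0.6514; e^(−k_r t) = e^(−1.22×1.058) = 0.2749.
D = 5.417 × (0.6514 − 0.2749) + 1.57 × 0.2749 = 2.039 + 0.4316 = 2.471 mg/L.
DO = C_s − D = 10.2 − 2.471 = 7.729 mg/L.

DO ≈ 7.73 mg/L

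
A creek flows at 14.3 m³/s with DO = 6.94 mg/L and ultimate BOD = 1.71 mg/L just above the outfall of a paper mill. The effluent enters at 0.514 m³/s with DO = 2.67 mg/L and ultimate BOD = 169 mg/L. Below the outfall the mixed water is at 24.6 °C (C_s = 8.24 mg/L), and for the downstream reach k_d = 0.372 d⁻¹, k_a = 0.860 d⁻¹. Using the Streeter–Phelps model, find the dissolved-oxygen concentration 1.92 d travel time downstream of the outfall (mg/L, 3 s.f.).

DO ≈ 6.26 mg/L

Mixed DO = (14.3×6.94 + 0.514×2.67)/(14.3+0.514) = 100.6/14.81 = 6.792 mg/L.
Mixed L₀ = (14.3×1.71 + 0.514×169)/(14.81) = 111.3/14.81 = 7.514 mg/L.
Initial deficit D₀ = C_s − DO₀ = 8.24 − 6.792 = 1.448 mg/L.
D(1.92) = [0.372×7.514/(0.860−0.372)](e^(−0.372×1.92) − e^(−0.860×1.92)) + 1.448 e^(−0.860×1.92)
= 5.728 × (0.4896 − 0.1918) + 1.448 × 0.1918 = 1.983 mg/L.
DO = 8.24 − 1.983 = 6.257 mg/L.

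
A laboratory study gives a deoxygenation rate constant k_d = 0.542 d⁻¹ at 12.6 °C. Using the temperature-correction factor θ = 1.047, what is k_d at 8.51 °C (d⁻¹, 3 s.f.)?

k_d(T₂) = k_d(T₁) · θ^(T₂−T₁) = 0.542 × 1.047^(8.51−12.6)
= 0.542 × 1.047^-4.09 = 0.542 × 0.8287 = 0.4492 d⁻¹.

k_d ≈ 0.449 d⁻¹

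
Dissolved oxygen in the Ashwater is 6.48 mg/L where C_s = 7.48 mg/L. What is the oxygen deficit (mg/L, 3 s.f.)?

D ≈ 1.00 mg/L

D = C_s − C = 7.48 − 6.48 = 1.00 mg/L.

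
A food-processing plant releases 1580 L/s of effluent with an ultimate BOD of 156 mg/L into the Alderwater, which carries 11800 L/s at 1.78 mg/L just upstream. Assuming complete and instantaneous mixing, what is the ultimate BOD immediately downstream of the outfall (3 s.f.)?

Flow-weighted mixing: C = (Q_r C_r + Q_w C_w)/(Q_r + Q_w)
= (11800×1.78 + 1580×156)/(11800 + 1580) = 267500/13380 = 19.99 mg/L.

20.0 mg/L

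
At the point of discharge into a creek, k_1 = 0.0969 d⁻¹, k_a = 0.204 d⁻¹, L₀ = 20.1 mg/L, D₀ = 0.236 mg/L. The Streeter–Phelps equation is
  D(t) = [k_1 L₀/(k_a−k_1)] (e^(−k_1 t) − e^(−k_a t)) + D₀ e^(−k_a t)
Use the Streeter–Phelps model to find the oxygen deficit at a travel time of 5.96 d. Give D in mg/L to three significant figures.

D ≈ 4.89 mg/L

k_1 L₀/(k_a−k_1) = 0.0969×20.1/(0.204−0.0969) = 1.948/0.1071 = 18.19 mg/L.
e^(−k_1 t) = e^(−0.0969×5.960) = 0.5613; e^(−k_a t) = e^(−0.204×5.960) = 0.2965.
D = 18.19 × (0.5613 − 0.2965) + 0.236 × 0.2965 = 4.816 + 0.06996 = 4.886 mg/L.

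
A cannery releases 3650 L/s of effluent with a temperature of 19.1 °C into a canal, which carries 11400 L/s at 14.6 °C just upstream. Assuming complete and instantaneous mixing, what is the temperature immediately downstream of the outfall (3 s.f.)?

15.7 °C

Flow-weighted mixing: C = (Q_r C_r + Q_w C_w)/(Q_r + Q_w)
= (11400×14.6 + 3650×19.1)/(11400 + 3650) = 236200/15050 = 15.69 °C.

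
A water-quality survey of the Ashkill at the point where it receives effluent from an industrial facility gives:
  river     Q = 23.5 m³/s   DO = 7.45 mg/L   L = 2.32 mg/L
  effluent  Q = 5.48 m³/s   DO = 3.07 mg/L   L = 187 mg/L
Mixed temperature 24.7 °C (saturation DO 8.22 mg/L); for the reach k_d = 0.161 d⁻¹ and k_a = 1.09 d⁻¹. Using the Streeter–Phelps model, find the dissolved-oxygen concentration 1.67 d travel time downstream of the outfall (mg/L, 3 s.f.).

DO ≈ 4.07 mg/L

Mixed DO = (23.5×7.45 + 5.48×3.07)/(23.5+5.48) = 191.9/28.98 = 6.622 mg/L.
Mixed L₀ = (23.5×2.32 + 5.48×187)/(28.98) = 1079/28.98 = 37.24 mg/L.
Initial deficit D₀ = C_s − DO₀ = 8.22 − 6.622 = 1.598 mg/L.
D(1.67) = [0.161×37.24/(1.09−0.161)](e^(−0.161×1.67) − e^(−1.09×1.67)) + 1.598 e^(−1.09×1.67)
= 6.454 × (0.7642 − 0.1620) + 1.598 × 0.1620 = 4.146 mg/L.
DO = 8.22 − 4.146 = 4.074 mg/L.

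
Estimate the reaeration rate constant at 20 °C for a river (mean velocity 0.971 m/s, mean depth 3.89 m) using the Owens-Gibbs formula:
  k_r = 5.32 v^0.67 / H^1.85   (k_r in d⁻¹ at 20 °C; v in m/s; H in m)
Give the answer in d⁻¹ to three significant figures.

k_r = 5.32 × 0.971^0.67 / 3.89^1.85 = 5.32 × 0.9805 / 12.34 = 0.4226 d⁻¹.

k_r ≈ 0.423 d⁻¹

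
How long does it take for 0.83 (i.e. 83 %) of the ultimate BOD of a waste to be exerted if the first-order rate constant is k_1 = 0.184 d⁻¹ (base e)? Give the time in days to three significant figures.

y/L₀ = 1 − e^(−k_1 t) = 0.83 ⇒ e^(−k_1 t) = 0.170
t = −ln(0.170) / 0.184 = 1.772 / 0.184 = 9.630 d.

t ≈ 9.63 d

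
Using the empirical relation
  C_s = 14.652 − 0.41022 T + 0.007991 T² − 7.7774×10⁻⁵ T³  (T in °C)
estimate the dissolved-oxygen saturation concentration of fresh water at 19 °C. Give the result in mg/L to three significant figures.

C_s = 14.652 − 0.41022×19 + 0.007991×19² − 7.7774×10⁻⁵×19³ = 9.209 mg/L.

C_s ≈ 9.21 mg/L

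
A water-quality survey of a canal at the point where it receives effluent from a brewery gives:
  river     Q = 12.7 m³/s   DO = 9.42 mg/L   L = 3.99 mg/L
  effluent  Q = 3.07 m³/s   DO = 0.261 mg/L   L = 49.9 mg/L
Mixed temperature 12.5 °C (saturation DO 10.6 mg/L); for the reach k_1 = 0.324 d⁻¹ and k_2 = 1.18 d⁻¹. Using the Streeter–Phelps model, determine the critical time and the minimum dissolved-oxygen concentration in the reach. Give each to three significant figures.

Mixed DO = (12.7×9.42 + 3.07×0.261)/(12.7+3.07) = 120.4/15.77 = 7.637 mg/L.
Mixed L₀ = (12.7×3.99 + 3.07×49.9)/(15.77) = 203.9/15.77 = 12.93 mg/L.
Initial deficit D₀ = C_s − DO₀ = 10.6 − 7.637 = 2.963 mg/L.
t_c = (1/0.8560) ln[(1.18/0.324)(1 − 2.963×0.8560/(0.324×12.93))] = 1.168 × ln(1.437) = 0.4232 d.
D_c = (0.324/1.18) × 12.93 × e^(−0.324×0.4232) = 0.2746 × 12.93 × 0.8719 = 3.095 mg/L.
Minimum DO = 10.6 − 3.095 = 7.505 mg/L.

t_c ≈ 0.423 d; minimum DO ≈ 7.51 mg/L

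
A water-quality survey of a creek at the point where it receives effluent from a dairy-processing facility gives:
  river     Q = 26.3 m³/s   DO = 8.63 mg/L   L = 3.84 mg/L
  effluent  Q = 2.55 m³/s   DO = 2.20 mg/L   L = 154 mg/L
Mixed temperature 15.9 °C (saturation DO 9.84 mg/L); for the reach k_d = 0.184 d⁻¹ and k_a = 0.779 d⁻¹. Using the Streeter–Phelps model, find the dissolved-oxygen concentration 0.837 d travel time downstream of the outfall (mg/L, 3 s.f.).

DO ≈ 7.13 mg/L

Mixed DO = (26.3×8.63 + 2.55×2.20)/(26.3+2.55) = 232.6/28.85 = 8.062 mg/L.
Mixed L₀ = (26.3×3.84 + 2.55×154)/(28.85) = 493.7/28.85 = 17.11 mg/L.
Initial deficit D₀ = C_s − DO₀ = 9.84 − 8.062 = 1.778 mg/L.
D(0.837) = [0.184×17.11/(0.779−0.184)](e^(−0.184×0.837) − e^(−0.779×0.837)) + 1.778 e^(−0.779×0.837)
= 5.292 × (0.8573 − 0.5210) + 1.778 × 0.5210 = 2.706 mg/L.
DO = 9.84 − 2.706 = 7.134 mg/L.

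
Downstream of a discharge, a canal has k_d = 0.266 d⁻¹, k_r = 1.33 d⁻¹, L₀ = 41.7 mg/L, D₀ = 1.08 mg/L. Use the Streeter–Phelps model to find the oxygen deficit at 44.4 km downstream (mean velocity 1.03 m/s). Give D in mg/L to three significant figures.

D ≈ 4.32 mg/L

Travel time t = x/v = 44.4 km / (1.03 m/s) = 44400 m / 1.03 m/s = 43110 s = 0.4989 d.
k_d L₀/(k_r−k_d) = 0.266×41.7/(1.33−0.266) = 11.09/1.064 = 10.43 mg/L.
e^(−k_d t) = e^(−0.266×0.4989) = 0.8757; e^(−k_r t) = e^(−1.33×0.4989) = 0.5150.
D = 10.43 × (0.8757 − 0.5150) + 1.08 × 0.5150 = 3.760 + 0.5562 = 4.317 mg/L.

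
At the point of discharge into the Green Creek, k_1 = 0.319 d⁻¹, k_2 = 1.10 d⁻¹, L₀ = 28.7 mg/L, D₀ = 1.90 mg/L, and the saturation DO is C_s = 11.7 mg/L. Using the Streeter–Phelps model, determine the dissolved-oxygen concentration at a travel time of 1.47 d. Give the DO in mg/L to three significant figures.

k_1 L₀/(k_2−k_1) = 0.319×28.7/(1.10−0.319) = 9.155/0.7810 = 11.72 mg/L.
e^(−k_1 t) = e^(−0.319×1.470) = 0.6257; e^(−k_2 t) = e^(−1.10×1.470) = 0.1985.
D = 11.72 × (0.6257 − 0.1985) + 1.90 × 0.1985 = 5.008 + 0.3771 = 5.385 mg/L.
DO = C_s − D = 11.7 − 5.385 = 6.315 mg/L.

DO ≈ 6.32 mg/L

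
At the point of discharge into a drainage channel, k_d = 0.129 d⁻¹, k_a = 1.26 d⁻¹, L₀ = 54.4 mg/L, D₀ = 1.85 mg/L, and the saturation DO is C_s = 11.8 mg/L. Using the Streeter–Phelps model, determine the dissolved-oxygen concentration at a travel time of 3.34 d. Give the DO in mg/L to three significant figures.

k_d L₀/(k_a−k_d) = 0.129×54.4/(1.26−0.129) = 7.018/1.131 = 6.205 mg/L.
e^(−k_d t) = e^(−0.129×3.340) = 0.6499; e^(−k_a t) = e^(−1.26×3.340) = 0.01487.
D = 6.205 × (0.6499 − 0.01487) + 1.85 × 0.01487 = 3.941 + 0.02751 = 3.968 mg/L.
DO = C_s − D = 11.8 − 3.968 = 7.832 mg/L.

DO ≈ 7.83 mg/L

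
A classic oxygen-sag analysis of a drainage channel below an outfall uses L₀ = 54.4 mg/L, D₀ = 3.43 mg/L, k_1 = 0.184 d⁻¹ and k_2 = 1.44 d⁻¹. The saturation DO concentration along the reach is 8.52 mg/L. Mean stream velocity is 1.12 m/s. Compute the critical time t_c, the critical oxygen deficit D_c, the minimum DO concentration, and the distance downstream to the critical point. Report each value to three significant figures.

With k_2/k_1 = 7.826 and 1 − D₀(k_2−k_1)/(k_1 L₀) = 0.5696,
t_c = ln(7.826 × 0.5696) / (1.44 − 0.184) = ln(4.458) / 1.256 = 1.495/1.256 = 1.190 d.
D_c = (k_1/k_2) L₀ e^(−k_1 t_c) = (0.184/1.44) × 54.4 × e^(−0.184×1.190) = 0.1278 × 54.4 × 0.8034 = 5.584 mg/L.
Minimum DO = C_s − D_c = 8.52 − 5.584 = 2.936 mg/L.
x_c = v t_c = 1.12 m/s × 1.190 d × 86400 s/d = 115200 m ≈ 115 km.

t_c ≈ 1.19 d; D_c ≈ 5.58 mg/L; min DO ≈ 2.94 mg/L; x_c ≈ 115 km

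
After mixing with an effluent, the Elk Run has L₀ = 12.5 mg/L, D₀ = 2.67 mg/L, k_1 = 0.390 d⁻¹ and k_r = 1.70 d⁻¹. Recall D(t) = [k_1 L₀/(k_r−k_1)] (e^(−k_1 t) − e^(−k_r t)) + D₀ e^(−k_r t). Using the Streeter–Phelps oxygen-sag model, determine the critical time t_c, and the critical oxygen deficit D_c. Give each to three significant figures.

t_c ≈ 0.159 d; D_c ≈ 2.70 mg/L

At the critical point dD/dt = 0, so k_1 L₀ e^(−k_1 t) = k_r D. Substituting D(t) from the Streeter–Phelps equation and solving for t gives
t_c = ln[(k_r/k_1)(1 − D₀(k_r−k_1)/(k_1 L₀))] / (k_r−k_1).
Here k_r−k_1 = 1.310 d⁻¹ and 1 − D₀(k_r−k_1)/(k_1 L₀) = 1 − 2.67×1.310/(0.390×12.5) = 0.2825, so
t_c = ln(4.359 × 0.2825) / 1.310 = 0.2082 / 1.310 = 0.1590 d.
D_c = (k_1/k_r) L₀ e^(−k_1 t_c) = (0.390/1.70) × 12.5 × e^(−0.390×0.1590) = 0.2294 × 12.5 × 0.9399 = 2.695 mg/L.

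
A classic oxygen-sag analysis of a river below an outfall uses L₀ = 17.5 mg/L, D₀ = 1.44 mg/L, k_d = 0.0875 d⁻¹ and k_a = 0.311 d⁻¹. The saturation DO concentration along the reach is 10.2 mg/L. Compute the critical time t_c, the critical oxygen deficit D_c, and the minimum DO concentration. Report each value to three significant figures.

t_c = [1/(k_a−k_d)] ln[(k_a/k_d)(1 − D₀(k_a−k_d)/(k_d L₀))]
= [1/(0.311−0.0875)] ln[(0.311/0.0875)(1 − 1.44×0.2235/(0.0875×17.5))]
= (1/0.2235) ln[3.554 × 0.7898] = 4.474 × ln(2.807) = 4.474 × 1.032 = 4.618 d.
L(t_c) = L₀ e^(−k_d t_c) = 17.5 × 0.6676 = 11.68 mg/L, and at the critical point k_a D_c = k_d L, so D_c = (0.0875/0.311) × 11.68 = 3.287 mg/L.
Minimum DO = C_s − D_c = 10.2 − 3.287 = 6.913 mg/L.

t_c ≈ 4.62 d; D_c ≈ 3.29 mg/L; min DO ≈ 6.91 mg/L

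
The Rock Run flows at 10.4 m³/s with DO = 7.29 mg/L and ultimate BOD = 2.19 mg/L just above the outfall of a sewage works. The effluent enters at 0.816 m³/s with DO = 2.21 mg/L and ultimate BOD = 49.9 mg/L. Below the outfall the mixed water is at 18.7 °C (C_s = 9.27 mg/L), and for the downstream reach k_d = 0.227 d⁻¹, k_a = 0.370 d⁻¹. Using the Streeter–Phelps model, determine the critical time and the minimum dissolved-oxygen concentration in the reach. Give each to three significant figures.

Mixed DO = (10.4×7.29 + 0.816×2.21)/(10.4+0.816) = 77.62/11.22 = 6.920 mg/L.
Mixed L₀ = (10.4×2.19 + 0.816×49.9)/(11.22) = 63.49/11.22 = 5.661 mg/L.
Initial deficit D₀ = C_s − DO₀ = 9.27 − 6.920 = 2.350 mg/L.
t_c = (1/0.1430) ln[(0.370/0.227)(1 − 2.350×0.1430/(0.227×5.661))] = 6.993 × ln(1.204) = 1.297 d.
D_c = (0.227/0.370) × 5.661 × e^(−0.227×1.297) = 0.6135 × 5.661 × 0.7450 = 2.587 mg/L.
Minimum DO = 9.27 − 2.587 = 6.683 mg/L.

t_c ≈ 1.30 d; minimum DO ≈ 6.68 mg/L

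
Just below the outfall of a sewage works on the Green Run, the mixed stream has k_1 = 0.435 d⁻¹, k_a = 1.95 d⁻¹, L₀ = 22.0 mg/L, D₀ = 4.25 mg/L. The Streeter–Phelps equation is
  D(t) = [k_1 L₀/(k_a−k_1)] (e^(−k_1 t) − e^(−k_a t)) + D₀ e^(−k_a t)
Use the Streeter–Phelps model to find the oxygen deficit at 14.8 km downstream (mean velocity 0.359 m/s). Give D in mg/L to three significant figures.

D ≈ 4.32 mg/L

Travel time t = x/v = 14.8 km / (0.359 m/s) = 14800 m / 0.359 m/s = 41230 s = 0.4771 d.
k_1 L₀/(k_a−k_1) = 0.435×22.0/(1.95−0.435) = 9.570/1.515 = 6.317 mg/L.
e^(−k_1 t) = e^(−0.435×0.4771) = 0.8126; e^(−k_a t) = e^(−1.95×0.4771) = 0.3944.
D = 6.317 × (0.8126 − 0.3944) + 4.25 × 0.3944 = 2.642 + 1.676 = 4.318 mg/L.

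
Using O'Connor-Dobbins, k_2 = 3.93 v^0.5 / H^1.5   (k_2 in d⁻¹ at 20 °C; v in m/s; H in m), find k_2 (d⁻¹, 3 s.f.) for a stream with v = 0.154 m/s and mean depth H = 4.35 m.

k_2 ≈ 0.170 d⁻¹

k_2 = 3.93 × 0.154^0.5 / 4.35^1.5 = 3.93 × 0.3924 / 9.073 = 0.1700 d⁻¹.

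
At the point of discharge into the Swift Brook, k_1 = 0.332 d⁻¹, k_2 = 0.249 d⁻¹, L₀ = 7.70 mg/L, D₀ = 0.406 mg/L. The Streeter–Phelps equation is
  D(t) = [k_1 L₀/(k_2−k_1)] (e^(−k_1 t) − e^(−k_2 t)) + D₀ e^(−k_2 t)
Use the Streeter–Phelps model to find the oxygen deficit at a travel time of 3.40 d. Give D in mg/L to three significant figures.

k_1 L₀/(k_2−k_1) = 0.332×7.70/(0.249−0.332) = 2.556/-0.08300 = -30.80 mg/L.
e^(−k_1 t) = e^(−0.332×3.400) = 0.3234; e^(−k_2 t) = e^(−0.249×3.400) = 0.4289.
D = -30.80 × (0.3234 − 0.4289) + 0.406 × 0.4289 = 3.248 + 0.1741 = 3.422 mg/L.

D ≈ 3.42 mg/L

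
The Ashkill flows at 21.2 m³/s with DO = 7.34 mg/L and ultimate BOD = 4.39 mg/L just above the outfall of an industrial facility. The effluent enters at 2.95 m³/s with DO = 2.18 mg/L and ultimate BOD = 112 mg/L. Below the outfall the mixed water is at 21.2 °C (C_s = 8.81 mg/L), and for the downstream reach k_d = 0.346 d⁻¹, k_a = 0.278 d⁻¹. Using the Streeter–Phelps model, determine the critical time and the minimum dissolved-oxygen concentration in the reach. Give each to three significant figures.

Mixed DO = (21.2×7.34 + 2.95×2.18)/(21.2+2.95) = 162.0/24.15 = 6.710 mg/L.
Mixed L₀ = (21.2×4.39 + 2.95×112)/(24.15) = 423.5/24.15 = 17.53 mg/L.
Initial deficit D₀ = C_s − DO₀ = 8.81 − 6.710 = 2.100 mg/L.
t_c = (1/-0.06800) ln[(0.278/0.346)(1 − 2.100×-0.06800/(0.346×17.53))] = -14.71 × ln(0.8224) = 2.876 d.
D_c = (0.346/0.278) × 17.53 × e^(−0.346×2.876) = 1.245 × 17.53 × 0.3697 = 8.069 mg/L.
Minimum DO = 8.81 − 8.069 = 0.7412 mg/L.

t_c ≈ 2.88 d; minimum DO ≈ 0.741 mg/L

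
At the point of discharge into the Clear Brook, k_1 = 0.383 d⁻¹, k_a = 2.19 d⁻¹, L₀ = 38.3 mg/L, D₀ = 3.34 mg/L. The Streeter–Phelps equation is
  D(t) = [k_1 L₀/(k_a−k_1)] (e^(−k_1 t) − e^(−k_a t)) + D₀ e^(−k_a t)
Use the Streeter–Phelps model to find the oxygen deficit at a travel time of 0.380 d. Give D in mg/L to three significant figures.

D ≈ 4.94 mg/L

k_1 L₀/(k_a−k_1) = 0.383×38.3/(2.19−0.383) = 14.67/1.807 = 8.118 mg/L.
e^(−k_1 t) = e^(−0.383×0.3800) = 0.8646; e^(−k_a t) = e^(−2.19×0.3800) = 0.4351.
D = 8.118 × (0.8646 − 0.4351) + 3.34 × 0.4351 = 3.486 + 1.453 = 4.940 mg/L.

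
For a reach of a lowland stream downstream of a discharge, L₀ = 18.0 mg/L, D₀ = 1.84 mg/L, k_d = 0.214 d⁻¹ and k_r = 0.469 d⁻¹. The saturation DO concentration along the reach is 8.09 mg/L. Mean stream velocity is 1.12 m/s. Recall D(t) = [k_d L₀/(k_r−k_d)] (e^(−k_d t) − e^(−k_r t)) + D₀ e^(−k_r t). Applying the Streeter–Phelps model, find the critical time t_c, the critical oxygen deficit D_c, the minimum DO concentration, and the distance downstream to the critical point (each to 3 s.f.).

With k_r/k_d = 2.192 and 1 − D₀(k_r−k_d)/(k_d L₀) = 0.8782,
t_c = ln(2.192 × 0.8782) / (0.469 − 0.214) = ln(1.925) / 0.2550 = 0.6547/0.2550 = 2.568 d.
D_c = (k_d/k_r) L₀ e^(−k_d t_c) = (0.214/0.469) × 18.0 × e^(−0.214×2.568) = 0.4563 × 18.0 × 0.5773 = 4.741 mg/L.
Minimum DO = C_s − D_c = 8.09 − 4.741 = 3.349 mg/L.
x_c = v t_c = 1.12 m/s × 2.568 d × 86400 s/d = 248500 m ≈ 248 km.

t_c ≈ 2.57 d; D_c ≈ 4.74 mg/L; min DO ≈ 3.35 mg/L; x_c ≈ 248 km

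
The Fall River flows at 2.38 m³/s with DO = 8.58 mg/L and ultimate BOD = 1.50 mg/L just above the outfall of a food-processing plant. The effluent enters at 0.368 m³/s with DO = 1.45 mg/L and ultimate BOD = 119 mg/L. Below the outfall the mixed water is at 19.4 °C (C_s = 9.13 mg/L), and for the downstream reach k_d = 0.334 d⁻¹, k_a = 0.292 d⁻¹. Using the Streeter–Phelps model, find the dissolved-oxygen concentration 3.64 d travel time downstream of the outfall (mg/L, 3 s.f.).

Mixed DO = (2.38×8.58 + 0.368×1.45)/(2.38+0.368) = 20.95/2.748 = 7.625 mg/L.
Mixed L₀ = (2.38×1.50 + 0.368×119)/(2.748) = 47.36/2.748 = 17.24 mg/L.
Initial deficit D₀ = C_s − DO₀ = 9.13 − 7.625 = 1.505 mg/L.
D(3.64) = [0.334×17.24/(0.292−0.334)](e^(−0.334×3.64) − e^(−0.292×3.64)) + 1.505 e^(−0.292×3.64)
= -137.1 × (0.2965 − 0.3455) + 1.505 × 0.3455 = 7.232 mg/L.
DO = 9.13 − 7.232 = 1.898 mg/L.

DO ≈ 1.90 mg/L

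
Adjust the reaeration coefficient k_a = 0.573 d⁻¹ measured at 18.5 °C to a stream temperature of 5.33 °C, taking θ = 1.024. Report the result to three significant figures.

k_a(T₂) = k_a(T₁) · θ^(T₂−T₁) = 0.573 × 1.024^(5.33−18.5)
= 0.573 × 1.024^-13.2 = 0.573 × 0.7317 = 0.4193 d⁻¹.

k_a ≈ 0.419 d⁻¹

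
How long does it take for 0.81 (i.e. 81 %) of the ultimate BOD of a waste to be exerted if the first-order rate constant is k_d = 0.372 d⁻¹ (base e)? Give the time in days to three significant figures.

y/L₀ = 1 − e^(−k_d t) = 0.81 ⇒ e^(−k_d t) = 0.190
t = −ln(0.190) / 0.372 = 1.661 / 0.372 = 4.464 d.

t ≈ 4.46 d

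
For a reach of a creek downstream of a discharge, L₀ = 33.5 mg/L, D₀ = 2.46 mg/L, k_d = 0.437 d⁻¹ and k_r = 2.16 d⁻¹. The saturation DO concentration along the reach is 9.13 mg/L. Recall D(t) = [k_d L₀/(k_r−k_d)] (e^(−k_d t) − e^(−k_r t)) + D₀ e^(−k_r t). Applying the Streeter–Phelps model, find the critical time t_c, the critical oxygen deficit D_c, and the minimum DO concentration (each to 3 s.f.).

At the critical point dD/dt = 0, so k_d L₀ e^(−k_d t) = k_r D. Substituting D(t) from the Streeter–Phelps equation and solving for t gives
t_c = ln[(k_r/k_d)(1 − D₀(k_r−k_d)/(k_d L₀))] / (k_r−k_d).
Here k_r−k_d = 1.723 d⁻¹ and 1 − D₀(k_r−k_d)/(k_d L₀) = 1 − 2.46×1.723/(0.437×33.5) = 0.7105, so
t_c = ln(4.943 × 0.7105) / 1.723 = 1.256 / 1.723 = 0.7290 d.
D_c = (k_d/k_r) L₀ e^(−k_d t_c) = (0.437/2.16) × 33.5 × e^(−0.437×0.7290) = 0.2023 × 33.5 × 0.7272 = 4.928 mg/L.
Minimum DO = C_s − D_c = 9.13 − 4.928 = 4.202 mg/L.

t_c ≈ 0.729 d; D_c ≈ 4.93 mg/L; min DO ≈ 4.20 mg/L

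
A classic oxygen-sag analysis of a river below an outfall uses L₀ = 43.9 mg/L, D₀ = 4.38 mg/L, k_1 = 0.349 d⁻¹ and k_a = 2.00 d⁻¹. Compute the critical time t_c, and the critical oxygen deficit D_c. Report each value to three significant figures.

t_c ≈ 0.671 d; D_c ≈ 6.06 mg/L

At the critical point dD/dt = 0, so k_1 L₀ e^(−k_1 t) = k_a D. Substituting D(t) from the Streeter–Phelps equation and solving for t gives
t_c = ln[(k_a/k_1)(1 − D₀(k_a−k_1)/(k_1 L₀))] / (k_a−k_1).
Here k_a−k_1 = 1.651 d⁻¹ and 1 − D₀(k_a−k_1)/(k_1 L₀) = 1 − 4.38×1.651/(0.349×43.9) = 0.5280, so
t_c = ln(5.731 × 0.5280) / 1.651 = 1.107 / 1.651 = 0.6706 d.
L(t_c) = L₀ e^(−k_1 t_c) = 43.9 × 0.7913 = 34.74 mg/L, and at the critical point k_a D_c = k_1 L, so D_c = (0.349/2.00) × 34.74 = 6.062 mg/L.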